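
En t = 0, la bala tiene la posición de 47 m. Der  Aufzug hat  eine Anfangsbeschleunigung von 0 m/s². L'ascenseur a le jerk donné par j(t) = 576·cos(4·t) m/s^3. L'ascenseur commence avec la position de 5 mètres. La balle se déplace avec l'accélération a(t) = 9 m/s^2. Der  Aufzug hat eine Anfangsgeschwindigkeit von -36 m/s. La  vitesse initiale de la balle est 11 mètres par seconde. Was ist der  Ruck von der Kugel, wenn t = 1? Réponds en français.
Nous devons dériver notre équation de l'accélération a(t) = 9 1 fois. En prenant d/dt de a(t), nous trouvons j(t) = 0. En utilisant j(t) = 0 et en substituant t = 1, nous trouvons j = 0.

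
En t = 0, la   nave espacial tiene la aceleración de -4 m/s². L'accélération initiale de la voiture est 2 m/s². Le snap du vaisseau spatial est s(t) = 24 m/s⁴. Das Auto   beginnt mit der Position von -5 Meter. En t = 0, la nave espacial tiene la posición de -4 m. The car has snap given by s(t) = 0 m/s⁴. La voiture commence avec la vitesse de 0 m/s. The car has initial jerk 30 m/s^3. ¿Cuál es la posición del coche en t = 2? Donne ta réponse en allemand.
Ausgehend von dem Snap s(t) = 0, nehmen wir 4 Stammfunktionen. Durch Integration von dem Snap und Verwendung der Anfangsbedingung j(0) = 30, erhalten wir j(t) = 30. Die Stammfunktion von dem Ruck ist die Beschleunigung. Mit a(0) = 2 erhalten wir a(t) = 30·t + 2. Die Stammfunktion von der Beschleunigung, mit v(0) = 0, ergibt die Geschwindigkeit: v(t) = t·(15·t + 2). Das Integral von der Geschwindigkeit ist die Position. Mit x(0) = -5 erhalten wir x(t) = 5·t^3 + t^2 - 5. Mit x(t) = 5·t^3 + t^2 - 5 und Einsetzen von t = 2, finden wir x = 39.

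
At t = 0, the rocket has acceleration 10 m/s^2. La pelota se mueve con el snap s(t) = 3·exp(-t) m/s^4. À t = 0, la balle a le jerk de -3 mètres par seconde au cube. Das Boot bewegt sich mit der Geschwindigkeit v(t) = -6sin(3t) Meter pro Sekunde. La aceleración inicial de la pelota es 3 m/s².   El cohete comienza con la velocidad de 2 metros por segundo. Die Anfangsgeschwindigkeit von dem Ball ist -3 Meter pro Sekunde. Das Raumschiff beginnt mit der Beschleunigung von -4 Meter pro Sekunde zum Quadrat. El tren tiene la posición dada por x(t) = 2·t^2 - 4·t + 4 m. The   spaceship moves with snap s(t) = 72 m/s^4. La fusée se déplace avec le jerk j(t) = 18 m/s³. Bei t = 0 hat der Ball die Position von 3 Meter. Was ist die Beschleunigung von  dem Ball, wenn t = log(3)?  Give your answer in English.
We need to integrate our snap equation s(t) = 3·exp(-t) 2 times. The integral of snap is jerk. Using j(0) = -3, we get j(t) = -3·exp(-t). Finding the integral of j(t) and using a(0) = 3: a(t) = 3·exp(-t). We have acceleration a(t) = 3·exp(-t). Substituting t = log(3): a(log(3)) = 1.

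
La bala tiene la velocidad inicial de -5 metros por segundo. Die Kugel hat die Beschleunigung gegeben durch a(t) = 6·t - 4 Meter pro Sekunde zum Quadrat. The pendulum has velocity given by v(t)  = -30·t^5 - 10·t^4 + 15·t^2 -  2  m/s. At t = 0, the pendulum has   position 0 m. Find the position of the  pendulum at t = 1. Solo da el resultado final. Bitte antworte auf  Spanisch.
La posición en t = 1 es x = -4.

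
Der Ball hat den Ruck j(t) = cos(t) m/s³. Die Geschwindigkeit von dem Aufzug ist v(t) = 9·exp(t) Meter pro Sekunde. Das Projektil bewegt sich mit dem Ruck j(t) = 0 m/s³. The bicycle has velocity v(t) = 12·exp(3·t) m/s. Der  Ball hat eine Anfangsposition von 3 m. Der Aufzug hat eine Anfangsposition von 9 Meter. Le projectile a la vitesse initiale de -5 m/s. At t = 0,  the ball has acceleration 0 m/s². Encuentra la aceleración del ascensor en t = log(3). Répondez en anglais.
We must differentiate our velocity equation v(t) = 9·exp(t) 1 time. Differentiating velocity, we get acceleration: a(t) = 9·exp(t). From the given acceleration equation a(t) = 9·exp(t), we substitute t = log(3) to get a = 27.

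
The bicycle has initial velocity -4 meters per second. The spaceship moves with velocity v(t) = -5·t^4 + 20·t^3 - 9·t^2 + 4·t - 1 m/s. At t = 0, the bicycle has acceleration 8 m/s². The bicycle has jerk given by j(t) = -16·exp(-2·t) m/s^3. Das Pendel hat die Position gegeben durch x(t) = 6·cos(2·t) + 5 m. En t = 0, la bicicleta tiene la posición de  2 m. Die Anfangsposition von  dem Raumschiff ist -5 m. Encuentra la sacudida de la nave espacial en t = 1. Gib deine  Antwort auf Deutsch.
Ausgehend von der Geschwindigkeit v(t) = -5·t^4 + 20·t^3 - 9·t^2 + 4·t - 1, nehmen wir 2 Ableitungen. Die Ableitung von der Geschwindigkeit ergibt die Beschleunigung: a(t) = -20·t^3 + 60·t^2 - 18·t + 4. Durch Ableiten von der Beschleunigung erhalten wir den Ruck: j(t) = -60·t^2 + 120·t - 18. Aus der Gleichung für den Ruck j(t) = -60·t^2 + 120·t - 18, setzen wir t = 1 ein und erhalten j = 42.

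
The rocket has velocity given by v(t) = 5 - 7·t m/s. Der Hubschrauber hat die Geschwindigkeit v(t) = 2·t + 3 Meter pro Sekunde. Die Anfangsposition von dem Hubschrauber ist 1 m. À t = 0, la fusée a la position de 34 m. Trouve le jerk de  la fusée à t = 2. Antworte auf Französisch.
Pour résoudre ceci, nous devons prendre 2 dérivées de notre équation de la vitesse v(t) = 5 - 7·t. En prenant d/dt de v(t), nous trouvons a(t) = -7. En prenant d/dt de a(t), nous trouvons j(t) = 0. En utilisant j(t) = 0 et en substituant t = 2, nous trouvons j = 0.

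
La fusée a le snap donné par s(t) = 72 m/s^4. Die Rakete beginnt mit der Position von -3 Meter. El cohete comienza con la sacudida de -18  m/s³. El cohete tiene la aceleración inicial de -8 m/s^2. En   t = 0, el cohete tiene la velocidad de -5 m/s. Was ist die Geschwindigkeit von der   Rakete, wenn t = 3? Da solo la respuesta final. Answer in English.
At t = 3, v = 214.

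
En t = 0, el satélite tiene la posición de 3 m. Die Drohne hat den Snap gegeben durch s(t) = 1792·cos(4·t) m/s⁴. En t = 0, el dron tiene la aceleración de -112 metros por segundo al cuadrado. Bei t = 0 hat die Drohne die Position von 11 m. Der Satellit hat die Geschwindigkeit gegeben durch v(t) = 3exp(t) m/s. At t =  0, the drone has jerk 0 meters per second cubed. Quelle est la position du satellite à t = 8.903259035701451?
Nous devons intégrer notre équation de la vitesse v(t) = 3·exp(t) 1 fois. La primitive de la vitesse est la position. En utilisant x(0) = 3, nous obtenons x(t) = 3·exp(t). En utilisant x(t) = 3·exp(t) et en substituant t = 8.903259035701451, nous trouvons x = 22067.7230478356.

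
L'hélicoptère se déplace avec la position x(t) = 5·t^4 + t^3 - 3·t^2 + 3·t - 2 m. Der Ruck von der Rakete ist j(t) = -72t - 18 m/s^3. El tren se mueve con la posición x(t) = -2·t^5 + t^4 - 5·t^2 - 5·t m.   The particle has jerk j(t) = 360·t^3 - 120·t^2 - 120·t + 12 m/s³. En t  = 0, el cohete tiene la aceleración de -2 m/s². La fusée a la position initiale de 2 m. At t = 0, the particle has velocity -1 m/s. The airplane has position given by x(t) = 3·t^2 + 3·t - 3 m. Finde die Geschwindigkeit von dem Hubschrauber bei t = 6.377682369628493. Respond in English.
To solve this, we need to take 1 derivative of our position equation x(t) = 5·t^4 + t^3 - 3·t^2 + 3·t - 2. The derivative of position gives velocity: v(t) = 20·t^3 + 3·t^2 - 6·t + 3. We have velocity v(t) = 20·t^3 + 3·t^2 - 6·t + 3. Substituting t = 6.377682369628493: v(6.377682369628493) = 5274.98163371118.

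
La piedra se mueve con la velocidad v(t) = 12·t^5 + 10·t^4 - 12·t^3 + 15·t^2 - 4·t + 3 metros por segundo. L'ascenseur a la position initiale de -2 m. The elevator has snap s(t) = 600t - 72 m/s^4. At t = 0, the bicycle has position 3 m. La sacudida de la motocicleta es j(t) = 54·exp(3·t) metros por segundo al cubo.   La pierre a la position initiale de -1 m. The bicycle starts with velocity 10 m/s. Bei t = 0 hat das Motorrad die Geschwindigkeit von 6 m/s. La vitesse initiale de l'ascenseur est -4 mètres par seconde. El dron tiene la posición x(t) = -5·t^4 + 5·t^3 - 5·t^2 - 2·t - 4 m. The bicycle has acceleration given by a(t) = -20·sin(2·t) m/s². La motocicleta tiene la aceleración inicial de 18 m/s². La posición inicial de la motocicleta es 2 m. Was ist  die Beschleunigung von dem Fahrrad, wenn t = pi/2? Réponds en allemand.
Wir haben die Beschleunigung a(t) = -20·sin(2·t). Durch Einsetzen von t = pi/2: a(pi/2) = 0.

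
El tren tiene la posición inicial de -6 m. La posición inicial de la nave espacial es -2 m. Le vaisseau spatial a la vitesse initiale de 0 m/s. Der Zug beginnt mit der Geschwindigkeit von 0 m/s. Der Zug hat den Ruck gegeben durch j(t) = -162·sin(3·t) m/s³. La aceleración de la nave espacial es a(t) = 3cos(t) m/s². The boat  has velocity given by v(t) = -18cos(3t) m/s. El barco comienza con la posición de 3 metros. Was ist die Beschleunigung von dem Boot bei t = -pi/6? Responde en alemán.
Wir müssen unsere Gleichung für die Geschwindigkeit v(t) = -18·cos(3·t) 1-mal ableiten. Mit d/dt von v(t) finden wir a(t) = 54·sin(3·t). Wir haben die Beschleunigung a(t) = 54·sin(3·t). Durch Einsetzen von t = -pi/6: a(-pi/6) = -54.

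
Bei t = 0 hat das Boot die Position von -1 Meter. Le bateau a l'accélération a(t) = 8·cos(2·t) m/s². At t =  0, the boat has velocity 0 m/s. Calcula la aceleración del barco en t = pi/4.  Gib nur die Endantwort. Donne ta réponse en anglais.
The answer is 0.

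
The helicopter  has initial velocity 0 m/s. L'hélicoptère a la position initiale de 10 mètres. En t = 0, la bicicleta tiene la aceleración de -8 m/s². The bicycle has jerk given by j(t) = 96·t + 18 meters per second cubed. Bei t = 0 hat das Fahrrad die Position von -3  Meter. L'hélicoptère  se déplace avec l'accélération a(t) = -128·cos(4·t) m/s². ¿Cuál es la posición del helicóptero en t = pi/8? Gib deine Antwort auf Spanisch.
Para resolver esto, necesitamos tomar 2 antiderivadas de nuestra ecuación de la aceleración a(t) = -128·cos(4·t). Tomando ∫a(t)dt y aplicando v(0) = 0, encontramos v(t) = -32·sin(4·t). Tomando ∫v(t)dt y aplicando x(0) = 10, encontramos x(t) = 8·cos(4·t) + 2. Usando x(t) = 8·cos(4·t) + 2 y sustituyendo t = pi/8, encontramos x = 2.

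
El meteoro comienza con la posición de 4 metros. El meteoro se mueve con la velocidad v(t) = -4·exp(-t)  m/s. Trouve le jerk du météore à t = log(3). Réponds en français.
Pour résoudre ceci, nous devons prendre 2 dérivées de notre équation de la vitesse v(t) = -4·exp(-t). En dérivant la vitesse, nous obtenons l'accélération: a(t) = 4·exp(-t). En dérivant l'accélération, nous obtenons le jerk: j(t) = -4·exp(-t). En utilisant j(t) = -4·exp(-t) et en substituant t = log(3), nous trouvons j = -4/3.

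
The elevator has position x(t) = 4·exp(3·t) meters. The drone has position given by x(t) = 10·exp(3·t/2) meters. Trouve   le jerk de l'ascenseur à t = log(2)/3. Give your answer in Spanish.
Partiendo de la posición x(t) = 4·exp(3·t), tomamos 3 derivadas. Tomando d/dt de x(t), encontramos v(t) = 12·exp(3·t). Derivando la velocidad, obtenemos la aceleración: a(t) = 36·exp(3·t). La derivada de la aceleración da la sacudida: j(t) = 108·exp(3·t). Usando j(t) = 108·exp(3·t) y sustituyendo t = log(2)/3, encontramos j = 216.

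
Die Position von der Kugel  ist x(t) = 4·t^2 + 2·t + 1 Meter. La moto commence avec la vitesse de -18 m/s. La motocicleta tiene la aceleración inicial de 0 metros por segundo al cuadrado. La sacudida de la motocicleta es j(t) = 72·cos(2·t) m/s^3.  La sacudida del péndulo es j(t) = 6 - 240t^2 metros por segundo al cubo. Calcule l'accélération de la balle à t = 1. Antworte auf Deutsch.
Wir müssen unsere Gleichung für die Position x(t) = 4·t^2 + 2·t + 1 2-mal ableiten. Mit d/dt von x(t) finden wir v(t) = 8·t + 2. Die Ableitung von der Geschwindigkeit ergibt die Beschleunigung: a(t) = 8. Wir haben die Beschleunigung a(t) = 8. Durch Einsetzen von t = 1: a(1) = 8.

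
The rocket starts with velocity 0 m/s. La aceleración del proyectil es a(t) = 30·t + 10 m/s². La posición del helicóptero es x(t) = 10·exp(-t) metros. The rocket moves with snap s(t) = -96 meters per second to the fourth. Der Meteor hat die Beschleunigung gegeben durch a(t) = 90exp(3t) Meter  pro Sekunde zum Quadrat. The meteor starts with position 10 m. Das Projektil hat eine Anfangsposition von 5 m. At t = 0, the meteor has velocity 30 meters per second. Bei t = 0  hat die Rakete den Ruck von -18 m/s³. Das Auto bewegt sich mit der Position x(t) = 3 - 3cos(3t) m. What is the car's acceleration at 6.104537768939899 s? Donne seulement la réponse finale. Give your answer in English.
At t = 6.104537768939899, a = 23.2142669143322.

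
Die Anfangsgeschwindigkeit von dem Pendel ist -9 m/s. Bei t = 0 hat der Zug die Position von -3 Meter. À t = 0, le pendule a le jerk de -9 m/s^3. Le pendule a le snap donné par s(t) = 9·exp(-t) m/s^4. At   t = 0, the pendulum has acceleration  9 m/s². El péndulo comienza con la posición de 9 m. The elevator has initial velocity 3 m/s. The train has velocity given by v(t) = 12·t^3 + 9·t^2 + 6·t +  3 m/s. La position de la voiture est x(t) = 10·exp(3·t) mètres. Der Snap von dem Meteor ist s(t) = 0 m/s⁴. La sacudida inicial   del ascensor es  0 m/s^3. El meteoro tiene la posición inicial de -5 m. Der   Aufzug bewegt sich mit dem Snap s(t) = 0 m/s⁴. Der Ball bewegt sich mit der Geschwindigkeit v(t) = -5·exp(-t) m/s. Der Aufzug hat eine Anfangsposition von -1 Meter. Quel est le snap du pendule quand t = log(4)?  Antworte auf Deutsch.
Aus der Gleichung für den Snap s(t) = 9·exp(-t), setzen wir t = log(4) ein und erhalten s = 9/4.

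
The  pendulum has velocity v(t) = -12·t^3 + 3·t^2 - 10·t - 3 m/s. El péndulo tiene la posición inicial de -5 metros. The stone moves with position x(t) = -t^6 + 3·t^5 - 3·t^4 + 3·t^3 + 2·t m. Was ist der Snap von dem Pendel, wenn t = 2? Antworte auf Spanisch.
Partiendo de la velocidad v(t) = -12·t^3 + 3·t^2 - 10·t - 3, tomamos 3 derivadas. Derivando la velocidad, obtenemos la aceleración: a(t) = -36·t^2 + 6·t - 10. La derivada de la aceleración da la sacudida: j(t) = 6 - 72·t. La derivada de la sacudida da el snap: s(t) = -72. De la ecuación del snap s(t) = -72, sustituimos t = 2 para obtener s = -72.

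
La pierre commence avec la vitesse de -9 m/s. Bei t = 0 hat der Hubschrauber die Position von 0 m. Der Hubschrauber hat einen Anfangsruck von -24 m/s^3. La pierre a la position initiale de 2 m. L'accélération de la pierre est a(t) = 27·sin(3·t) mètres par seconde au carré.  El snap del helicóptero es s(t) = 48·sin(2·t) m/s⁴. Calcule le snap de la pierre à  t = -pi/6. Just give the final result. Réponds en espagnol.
El snap en t = -pi/6 es s = 243.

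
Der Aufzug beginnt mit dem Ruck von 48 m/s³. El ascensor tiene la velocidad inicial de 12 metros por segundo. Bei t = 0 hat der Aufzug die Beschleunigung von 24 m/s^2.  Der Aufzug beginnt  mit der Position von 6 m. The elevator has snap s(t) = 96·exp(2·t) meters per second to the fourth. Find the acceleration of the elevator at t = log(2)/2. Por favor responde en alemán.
Um dies zu lösen, müssen wir 2 Stammfunktionen unserer Gleichung für den Snap s(t) = 96·exp(2·t) finden. Das Integral von dem Snap, mit j(0) = 48, ergibt den Ruck: j(t) = 48·exp(2·t). Mit ∫j(t)dt und Anwendung von a(0) = 24, finden wir a(t) = 24·exp(2·t). Wir haben die Beschleunigung a(t) = 24·exp(2·t). Durch Einsetzen von t = log(2)/2: a(log(2)/2) = 48.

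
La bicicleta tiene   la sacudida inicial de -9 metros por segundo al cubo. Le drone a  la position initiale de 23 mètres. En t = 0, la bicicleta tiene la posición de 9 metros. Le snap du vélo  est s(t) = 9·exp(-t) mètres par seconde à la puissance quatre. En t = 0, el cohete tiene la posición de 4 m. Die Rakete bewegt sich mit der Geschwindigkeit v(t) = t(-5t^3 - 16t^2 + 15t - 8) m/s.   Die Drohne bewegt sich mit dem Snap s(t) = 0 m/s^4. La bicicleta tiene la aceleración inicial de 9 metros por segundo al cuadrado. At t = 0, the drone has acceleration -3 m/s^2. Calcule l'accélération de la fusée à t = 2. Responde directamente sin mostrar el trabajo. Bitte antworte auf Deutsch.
Die Antwort ist -300.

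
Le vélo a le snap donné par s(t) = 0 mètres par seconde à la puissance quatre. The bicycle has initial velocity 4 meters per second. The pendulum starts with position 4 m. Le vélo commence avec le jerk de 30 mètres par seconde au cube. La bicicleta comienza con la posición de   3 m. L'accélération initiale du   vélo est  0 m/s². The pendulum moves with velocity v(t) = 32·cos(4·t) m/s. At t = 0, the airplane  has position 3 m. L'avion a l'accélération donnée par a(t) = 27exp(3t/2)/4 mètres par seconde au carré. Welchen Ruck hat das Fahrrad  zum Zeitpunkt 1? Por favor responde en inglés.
We need to integrate our snap equation s(t) = 0 1 time. Taking ∫s(t)dt and applying j(0) = 30, we find j(t) = 30. We have jerk j(t) = 30. Substituting t = 1: j(1) = 30.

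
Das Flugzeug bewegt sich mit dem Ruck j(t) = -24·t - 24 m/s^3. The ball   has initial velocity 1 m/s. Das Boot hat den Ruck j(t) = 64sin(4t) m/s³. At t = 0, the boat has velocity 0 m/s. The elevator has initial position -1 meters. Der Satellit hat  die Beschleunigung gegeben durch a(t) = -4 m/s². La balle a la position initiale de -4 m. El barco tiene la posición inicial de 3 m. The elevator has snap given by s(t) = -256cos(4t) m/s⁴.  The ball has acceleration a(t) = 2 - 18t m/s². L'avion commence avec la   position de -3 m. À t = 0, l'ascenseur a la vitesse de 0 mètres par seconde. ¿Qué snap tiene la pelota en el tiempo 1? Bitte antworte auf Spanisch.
Para resolver esto, necesitamos tomar 2 derivadas de nuestra ecuación de la aceleración a(t) = 2 - 18·t. La derivada de la aceleración da la sacudida: j(t) = -18. La derivada de la sacudida da el snap: s(t) = 0. De la ecuación del snap s(t) = 0, sustituimos t = 1 para obtener s = 0.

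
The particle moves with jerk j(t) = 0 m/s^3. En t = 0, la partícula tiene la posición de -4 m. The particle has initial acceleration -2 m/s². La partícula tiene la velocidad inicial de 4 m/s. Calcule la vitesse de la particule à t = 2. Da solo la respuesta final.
v(2) = 0.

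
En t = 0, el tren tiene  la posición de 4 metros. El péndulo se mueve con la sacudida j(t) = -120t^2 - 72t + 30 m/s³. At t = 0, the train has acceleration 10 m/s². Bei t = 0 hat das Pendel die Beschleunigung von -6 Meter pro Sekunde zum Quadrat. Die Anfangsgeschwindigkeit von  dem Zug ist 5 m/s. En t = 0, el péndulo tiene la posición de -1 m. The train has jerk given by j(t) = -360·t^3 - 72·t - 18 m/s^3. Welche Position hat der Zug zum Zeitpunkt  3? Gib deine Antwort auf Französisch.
Nous devons intégrer notre équation du jerk j(t) = -360·t^3 - 72·t - 18 3 fois. En intégrant le jerk et en utilisant la condition initiale a(0) = 10, nous obtenons a(t) = -90·t^4 - 36·t^2 - 18·t + 10. La primitive de l'accélération est la vitesse. En utilisant v(0) = 5, nous obtenons v(t) = -18·t^5 - 12·t^3 - 9·t^2 + 10·t + 5. La primitive de la vitesse est la position. En utilisant x(0) = 4, nous obtenons x(t) = -3·t^6 - 3·t^4 - 3·t^3 + 5·t^2 + 5·t + 4. Nous avons la position x(t) = -3·t^6 - 3·t^4 - 3·t^3 + 5·t^2 + 5·t + 4. En substituant t = 3: x(3) = -2447.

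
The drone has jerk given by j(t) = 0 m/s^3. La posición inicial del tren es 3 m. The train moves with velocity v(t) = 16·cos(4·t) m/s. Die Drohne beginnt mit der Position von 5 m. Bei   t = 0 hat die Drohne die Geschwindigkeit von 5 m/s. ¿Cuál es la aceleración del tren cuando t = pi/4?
Debemos derivar nuestra ecuación de la velocidad v(t) = 16·cos(4·t) 1 vez. Tomando d/dt de v(t), encontramos a(t) = -64·sin(4·t). De la ecuación de la aceleración a(t) = -64·sin(4·t), sustituimos t = pi/4 para obtener a = 0.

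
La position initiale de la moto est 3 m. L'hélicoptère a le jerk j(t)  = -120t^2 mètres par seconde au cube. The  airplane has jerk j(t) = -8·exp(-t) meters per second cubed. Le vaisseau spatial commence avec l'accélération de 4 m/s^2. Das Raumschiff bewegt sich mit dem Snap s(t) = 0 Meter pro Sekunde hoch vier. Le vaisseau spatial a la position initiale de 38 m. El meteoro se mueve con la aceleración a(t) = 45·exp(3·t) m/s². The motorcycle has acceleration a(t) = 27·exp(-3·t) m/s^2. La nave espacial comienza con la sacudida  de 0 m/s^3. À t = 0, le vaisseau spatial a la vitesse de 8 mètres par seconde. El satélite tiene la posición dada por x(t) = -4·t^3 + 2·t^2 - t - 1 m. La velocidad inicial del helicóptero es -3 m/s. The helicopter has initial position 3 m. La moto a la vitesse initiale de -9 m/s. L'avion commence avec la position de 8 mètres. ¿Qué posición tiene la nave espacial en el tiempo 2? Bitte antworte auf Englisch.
We need to integrate our snap equation s(t) = 0 4 times. Finding the integral of s(t) and using j(0) = 0: j(t) = 0. Integrating jerk and using the initial condition a(0) = 4, we get a(t) = 4. Integrating acceleration and using the initial condition v(0) = 8, we get v(t) = 4·t + 8. Integrating velocity and using the initial condition x(0) = 38, we get x(t) = 2·t^2 + 8·t + 38. From the given position equation x(t) = 2·t^2 + 8·t + 38, we substitute t = 2 to get x = 62.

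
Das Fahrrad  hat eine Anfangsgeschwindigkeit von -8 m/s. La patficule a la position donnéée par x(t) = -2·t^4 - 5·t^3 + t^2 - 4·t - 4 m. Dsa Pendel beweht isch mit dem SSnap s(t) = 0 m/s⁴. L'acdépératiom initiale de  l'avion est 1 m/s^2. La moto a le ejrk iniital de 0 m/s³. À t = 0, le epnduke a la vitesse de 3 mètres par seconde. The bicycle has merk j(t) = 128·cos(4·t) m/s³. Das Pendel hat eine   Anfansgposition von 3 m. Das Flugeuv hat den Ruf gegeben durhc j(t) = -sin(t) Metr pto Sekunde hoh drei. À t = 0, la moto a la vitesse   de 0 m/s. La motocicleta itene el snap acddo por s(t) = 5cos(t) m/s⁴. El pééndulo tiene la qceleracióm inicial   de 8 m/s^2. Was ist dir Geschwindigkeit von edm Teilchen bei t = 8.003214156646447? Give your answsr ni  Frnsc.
En partant de la position x(t) = -2·t^4 - 5·t^3 + t^2 - 4·t - 4, nous prenons 1 dérivée. En prenant d/dt de x(t), nous trouvons v(t) = -8·t^3 - 15·t^2 + 2·t - 4. En utilisant v(t) = -8·t^3 - 15·t^2 + 2·t - 4 et en substituant t = 8.003214156646447, nous trouvons v = -5049.70405263264.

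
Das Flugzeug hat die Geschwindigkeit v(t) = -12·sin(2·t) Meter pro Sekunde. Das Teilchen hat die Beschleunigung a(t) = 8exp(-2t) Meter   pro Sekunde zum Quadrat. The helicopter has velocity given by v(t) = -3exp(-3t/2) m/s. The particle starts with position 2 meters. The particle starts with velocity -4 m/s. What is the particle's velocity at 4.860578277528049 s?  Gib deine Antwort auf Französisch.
En partant de l'accélération a(t) = 8·exp(-2·t), nous prenons 1 primitive. En prenant ∫a(t)dt et en appliquant v(0) = -4, nous trouvons v(t) = -4·exp(-2·t). Nous avons la vitesse v(t) = -4·exp(-2·t). En substituant t = 4.860578277528049: v(4.860578277528049) = -0.000240002265775353.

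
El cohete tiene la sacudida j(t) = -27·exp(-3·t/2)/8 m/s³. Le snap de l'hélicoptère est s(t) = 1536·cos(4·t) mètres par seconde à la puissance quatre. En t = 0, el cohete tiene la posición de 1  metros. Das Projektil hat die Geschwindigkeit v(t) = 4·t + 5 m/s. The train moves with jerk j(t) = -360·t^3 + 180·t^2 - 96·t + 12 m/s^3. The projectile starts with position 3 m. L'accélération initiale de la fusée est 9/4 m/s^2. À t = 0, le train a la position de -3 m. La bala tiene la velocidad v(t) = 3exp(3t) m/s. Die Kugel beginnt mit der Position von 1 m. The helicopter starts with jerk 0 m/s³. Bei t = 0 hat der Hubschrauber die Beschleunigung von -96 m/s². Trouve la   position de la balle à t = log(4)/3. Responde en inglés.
We need to integrate our velocity equation v(t) = 3·exp(3·t) 1 time. Integrating velocity and using the initial condition x(0) = 1, we get x(t) = exp(3·t). From the given position equation x(t) = exp(3·t), we substitute t = log(4)/3 to get x = 4.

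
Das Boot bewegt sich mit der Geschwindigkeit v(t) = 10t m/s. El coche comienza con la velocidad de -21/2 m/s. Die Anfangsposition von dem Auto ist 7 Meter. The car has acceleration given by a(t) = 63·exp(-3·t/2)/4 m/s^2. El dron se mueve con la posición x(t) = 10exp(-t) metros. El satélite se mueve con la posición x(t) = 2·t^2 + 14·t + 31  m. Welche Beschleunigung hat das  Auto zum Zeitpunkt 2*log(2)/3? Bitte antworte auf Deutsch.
Mit a(t) = 63·exp(-3·t/2)/4 und Einsetzen von t = 2*log(2)/3, finden wir a = 63/8.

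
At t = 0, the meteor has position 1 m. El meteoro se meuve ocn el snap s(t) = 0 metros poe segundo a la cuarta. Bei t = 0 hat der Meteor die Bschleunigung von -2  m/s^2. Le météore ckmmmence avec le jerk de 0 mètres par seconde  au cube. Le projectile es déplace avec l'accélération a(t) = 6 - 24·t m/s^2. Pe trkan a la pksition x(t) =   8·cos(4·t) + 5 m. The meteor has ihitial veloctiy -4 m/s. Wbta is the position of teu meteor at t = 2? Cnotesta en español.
Para resolver esto, necesitamos tomar 4 integrales de nuestra ecuación del snap s(t) = 0. La antiderivada del snap es la sacudida. Usando j(0) = 0, obtenemos j(t) = 0. La antiderivada de la sacudida es la aceleración. Usando a(0) = -2, obtenemos a(t) = -2. La integral de la aceleración es la velocidad. Usando v(0) = -4, obtenemos v(t) = -2·t - 4. Integrando la velocidad y usando la condición inicial x(0) = 1, obtenemos x(t) = -t^2 - 4·t + 1. Usando x(t) = -t^2 - 4·t + 1 y sustituyendo t = 2, encontramos x = -11.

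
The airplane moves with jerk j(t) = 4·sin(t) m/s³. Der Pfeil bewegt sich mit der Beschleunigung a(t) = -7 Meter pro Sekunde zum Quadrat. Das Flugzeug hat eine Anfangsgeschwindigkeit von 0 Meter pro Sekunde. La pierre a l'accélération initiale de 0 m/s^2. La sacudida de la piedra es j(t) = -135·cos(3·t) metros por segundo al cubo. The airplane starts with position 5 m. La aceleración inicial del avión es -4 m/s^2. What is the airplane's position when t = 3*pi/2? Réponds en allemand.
Wir müssen die Stammfunktion unserer Gleichung für den Ruck j(t) = 4·sin(t) 3-mal finden. Durch Integration von dem Ruck und Verwendung der Anfangsbedingung a(0) = -4, erhalten wir a(t) = -4·cos(t). Mit ∫a(t)dt und Anwendung von v(0) = 0, finden wir v(t) = -4·sin(t). Mit ∫v(t)dt und Anwendung von x(0) = 5, finden wir x(t) = 4·cos(t) + 1. Mit x(t) = 4·cos(t) + 1 und Einsetzen von t = 3*pi/2, finden wir x = 1.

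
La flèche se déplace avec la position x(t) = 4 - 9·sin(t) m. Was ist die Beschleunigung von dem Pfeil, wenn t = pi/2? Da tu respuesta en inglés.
Starting from position x(t) = 4 - 9·sin(t), we take 2 derivatives. The derivative of position gives velocity: v(t) = -9·cos(t). Differentiating velocity, we get acceleration: a(t) = 9·sin(t). We have acceleration a(t) = 9·sin(t). Substituting t = pi/2: a(pi/2) = 9.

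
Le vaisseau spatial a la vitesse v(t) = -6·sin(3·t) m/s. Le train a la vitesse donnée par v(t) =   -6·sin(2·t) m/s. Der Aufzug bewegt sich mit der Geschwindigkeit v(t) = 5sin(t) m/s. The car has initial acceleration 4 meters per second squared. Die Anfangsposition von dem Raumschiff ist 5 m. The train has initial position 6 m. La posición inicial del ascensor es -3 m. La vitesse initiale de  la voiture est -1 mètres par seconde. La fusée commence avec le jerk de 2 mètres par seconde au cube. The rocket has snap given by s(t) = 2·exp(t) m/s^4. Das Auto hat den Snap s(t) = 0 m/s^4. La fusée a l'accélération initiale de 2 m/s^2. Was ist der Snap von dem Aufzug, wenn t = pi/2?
Ausgehend von der Geschwindigkeit v(t) = 5·sin(t), nehmen wir 3 Ableitungen. Mit d/dt von v(t) finden wir a(t) = 5·cos(t). Die Ableitung von der Beschleunigung ergibt den Ruck: j(t) = -5·sin(t). Die Ableitung von dem Ruck ergibt den Snap: s(t) = -5·cos(t). Mit s(t) = -5·cos(t) und Einsetzen von t = pi/2, finden wir s = 0.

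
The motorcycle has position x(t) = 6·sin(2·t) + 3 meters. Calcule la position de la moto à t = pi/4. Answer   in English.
We have position x(t) = 6·sin(2·t) + 3. Substituting t = pi/4: x(pi/4) = 9.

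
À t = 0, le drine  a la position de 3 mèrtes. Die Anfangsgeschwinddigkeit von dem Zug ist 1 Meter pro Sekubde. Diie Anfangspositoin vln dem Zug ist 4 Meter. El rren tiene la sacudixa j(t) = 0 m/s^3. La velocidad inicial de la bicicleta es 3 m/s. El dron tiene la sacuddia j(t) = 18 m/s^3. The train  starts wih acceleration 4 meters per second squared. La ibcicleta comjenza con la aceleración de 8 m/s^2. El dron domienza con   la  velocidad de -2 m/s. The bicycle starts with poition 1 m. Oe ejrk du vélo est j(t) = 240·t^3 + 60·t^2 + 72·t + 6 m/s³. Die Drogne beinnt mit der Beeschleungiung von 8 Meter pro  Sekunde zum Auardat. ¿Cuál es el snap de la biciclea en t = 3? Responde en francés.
Pour résoudre ceci, nous devons prendre 1 dérivée de notre équation du jerk j(t) = 240·t^3 + 60·t^2 + 72·t + 6. En prenant d/dt de j(t), nous trouvons s(t) = 720·t^2 + 120·t + 72. En utilisant s(t) = 720·t^2 + 120·t + 72 et en substituant t = 3, nous trouvons s = 6912.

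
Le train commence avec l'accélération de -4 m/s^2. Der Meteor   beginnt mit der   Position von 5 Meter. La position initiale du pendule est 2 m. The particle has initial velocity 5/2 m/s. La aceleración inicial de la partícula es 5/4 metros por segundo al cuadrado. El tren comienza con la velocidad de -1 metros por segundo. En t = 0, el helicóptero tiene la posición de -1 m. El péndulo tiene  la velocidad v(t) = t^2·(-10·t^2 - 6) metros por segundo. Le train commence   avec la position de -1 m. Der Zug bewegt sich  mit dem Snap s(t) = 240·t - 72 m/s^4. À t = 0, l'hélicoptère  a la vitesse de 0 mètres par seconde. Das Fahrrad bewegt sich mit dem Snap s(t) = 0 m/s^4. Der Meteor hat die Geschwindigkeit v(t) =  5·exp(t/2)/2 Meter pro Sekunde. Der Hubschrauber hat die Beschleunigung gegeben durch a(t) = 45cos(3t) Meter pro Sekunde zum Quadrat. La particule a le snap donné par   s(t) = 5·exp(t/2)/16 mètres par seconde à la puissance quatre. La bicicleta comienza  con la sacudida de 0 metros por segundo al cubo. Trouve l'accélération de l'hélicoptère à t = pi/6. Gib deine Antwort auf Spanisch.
Usando a(t) = 45·cos(3·t) y sustituyendo t = pi/6, encontramos a = 0.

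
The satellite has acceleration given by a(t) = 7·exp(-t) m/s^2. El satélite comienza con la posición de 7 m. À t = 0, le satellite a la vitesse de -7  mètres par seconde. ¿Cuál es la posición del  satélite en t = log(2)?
Para resolver esto, necesitamos tomar 2 antiderivadas de nuestra ecuación de la aceleración a(t) = 7·exp(-t). La integral de la aceleración, con v(0) = -7, da la velocidad: v(t) = -7·exp(-t). La integral de la velocidad, con x(0) = 7, da la posición: x(t) = 7·exp(-t). De la ecuación de la posición x(t) = 7·exp(-t), sustituimos t = log(2) para obtener x = 7/2.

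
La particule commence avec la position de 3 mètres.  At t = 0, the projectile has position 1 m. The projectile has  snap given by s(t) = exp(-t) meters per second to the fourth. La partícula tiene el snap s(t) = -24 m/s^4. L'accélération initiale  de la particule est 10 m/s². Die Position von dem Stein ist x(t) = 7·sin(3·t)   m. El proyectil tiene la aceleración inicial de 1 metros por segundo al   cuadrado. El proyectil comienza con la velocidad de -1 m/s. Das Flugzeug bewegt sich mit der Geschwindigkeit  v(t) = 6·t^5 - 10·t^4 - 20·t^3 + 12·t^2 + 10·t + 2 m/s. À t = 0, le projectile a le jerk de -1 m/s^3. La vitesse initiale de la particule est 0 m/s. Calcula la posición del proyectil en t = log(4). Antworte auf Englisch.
To find the answer, we compute 4 antiderivatives of s(t) = exp(-t). The integral of snap, with j(0) = -1, gives jerk: j(t) = -exp(-t). The integral of jerk is acceleration. Using a(0) = 1, we get a(t) = exp(-t). Finding the integral of a(t) and using v(0) = -1: v(t) = -exp(-t). The integral of velocity is position. Using x(0) = 1, we get x(t) = exp(-t). From the given position equation x(t) = exp(-t), we substitute t = log(4) to get x = 1/4.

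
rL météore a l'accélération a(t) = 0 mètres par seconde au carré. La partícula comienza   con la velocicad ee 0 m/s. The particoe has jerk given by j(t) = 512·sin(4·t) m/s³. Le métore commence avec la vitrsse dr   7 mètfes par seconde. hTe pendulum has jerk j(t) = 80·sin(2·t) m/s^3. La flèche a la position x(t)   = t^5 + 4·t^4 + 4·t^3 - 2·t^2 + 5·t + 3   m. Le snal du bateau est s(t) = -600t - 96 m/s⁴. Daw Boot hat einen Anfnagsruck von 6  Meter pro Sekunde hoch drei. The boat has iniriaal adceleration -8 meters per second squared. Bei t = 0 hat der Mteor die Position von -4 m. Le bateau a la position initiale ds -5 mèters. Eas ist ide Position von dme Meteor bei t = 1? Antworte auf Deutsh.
Um dies zu lösen, müssen wir 2 Integrale unserer Gleichung für die Beschleunigung a(t) = 0 finden. Die Stammfunktion von der Beschleunigung, mit v(0) = 7, ergibt die Geschwindigkeit: v(t) = 7. Mit ∫v(t)dt und Anwendung von x(0) = -4, finden wir x(t) = 7·t - 4. Aus der Gleichung für die Position x(t) = 7·t - 4, setzen wir t = 1 ein und erhalten x = 3.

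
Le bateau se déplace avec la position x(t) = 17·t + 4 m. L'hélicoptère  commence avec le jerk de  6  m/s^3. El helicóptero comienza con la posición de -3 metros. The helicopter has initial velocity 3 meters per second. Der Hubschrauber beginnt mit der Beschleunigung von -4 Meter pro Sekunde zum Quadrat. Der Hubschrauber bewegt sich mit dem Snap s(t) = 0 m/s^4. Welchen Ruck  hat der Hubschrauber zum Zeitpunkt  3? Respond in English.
We need to integrate our snap equation s(t) = 0 1 time. The antiderivative of snap, with j(0) = 6, gives jerk: j(t) = 6. We have jerk j(t) = 6. Substituting t = 3: j(3) = 6.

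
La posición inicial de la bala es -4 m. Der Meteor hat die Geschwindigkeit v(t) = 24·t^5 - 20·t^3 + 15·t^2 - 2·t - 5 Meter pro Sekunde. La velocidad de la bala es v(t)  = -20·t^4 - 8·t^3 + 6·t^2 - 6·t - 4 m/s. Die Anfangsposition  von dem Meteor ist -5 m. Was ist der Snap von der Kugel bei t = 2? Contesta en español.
Partiendo de la velocidad v(t) = -20·t^4 - 8·t^3 + 6·t^2 - 6·t - 4, tomamos 3 derivadas. Derivando la velocidad, obtenemos la aceleración: a(t) = -80·t^3 - 24·t^2 + 12·t - 6. Derivando la aceleración, obtenemos la sacudida: j(t) = -240·t^2 - 48·t + 12. Derivando la sacudida, obtenemos el snap: s(t) = -480·t - 48. De la ecuación del snap s(t) = -480·t - 48, sustituimos t = 2 para obtener s = -1008.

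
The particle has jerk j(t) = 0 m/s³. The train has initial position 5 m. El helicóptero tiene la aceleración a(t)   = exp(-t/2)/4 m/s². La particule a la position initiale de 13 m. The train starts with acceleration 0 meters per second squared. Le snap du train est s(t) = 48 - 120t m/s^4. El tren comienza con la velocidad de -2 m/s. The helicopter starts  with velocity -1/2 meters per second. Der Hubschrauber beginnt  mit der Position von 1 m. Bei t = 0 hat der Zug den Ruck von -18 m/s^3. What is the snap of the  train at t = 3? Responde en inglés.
Using s(t) = 48 - 120·t and substituting t = 3, we find s = -312.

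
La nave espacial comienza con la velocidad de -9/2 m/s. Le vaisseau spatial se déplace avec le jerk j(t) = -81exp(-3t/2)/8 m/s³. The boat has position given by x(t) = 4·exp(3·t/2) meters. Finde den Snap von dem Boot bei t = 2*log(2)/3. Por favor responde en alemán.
Ausgehend von der Position x(t) = 4·exp(3·t/2), nehmen wir 4 Ableitungen. Die Ableitung von der Position ergibt die Geschwindigkeit: v(t) = 6·exp(3·t/2). Die Ableitung von der Geschwindigkeit ergibt die Beschleunigung: a(t) = 9·exp(3·t/2). Mit d/dt von a(t) finden wir j(t) = 27·exp(3·t/2)/2. Mit d/dt von j(t) finden wir s(t) = 81·exp(3·t/2)/4. Wir haben den Snap s(t) = 81·exp(3·t/2)/4. Durch Einsetzen von t = 2*log(2)/3: s(2*log(2)/3) = 81/2.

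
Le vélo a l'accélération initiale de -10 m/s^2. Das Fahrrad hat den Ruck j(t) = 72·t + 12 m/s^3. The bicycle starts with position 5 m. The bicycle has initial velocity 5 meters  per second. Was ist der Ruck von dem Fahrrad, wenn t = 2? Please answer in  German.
Aus der Gleichung für den Ruck j(t) = 72·t + 12, setzen wir t = 2 ein und erhalten j = 156.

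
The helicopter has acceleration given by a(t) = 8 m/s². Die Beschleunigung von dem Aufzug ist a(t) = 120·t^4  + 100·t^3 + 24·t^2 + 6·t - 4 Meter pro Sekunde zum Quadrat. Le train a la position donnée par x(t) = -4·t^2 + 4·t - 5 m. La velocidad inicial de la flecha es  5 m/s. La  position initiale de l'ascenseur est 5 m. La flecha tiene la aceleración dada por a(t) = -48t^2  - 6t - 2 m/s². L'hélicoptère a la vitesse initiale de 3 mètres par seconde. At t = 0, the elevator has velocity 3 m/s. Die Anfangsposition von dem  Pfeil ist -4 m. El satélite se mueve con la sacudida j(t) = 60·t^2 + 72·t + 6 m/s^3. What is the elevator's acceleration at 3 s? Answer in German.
Mit a(t) = 120·t^4 + 100·t^3 + 24·t^2 + 6·t - 4 und Einsetzen von t = 3, finden wir a = 12650.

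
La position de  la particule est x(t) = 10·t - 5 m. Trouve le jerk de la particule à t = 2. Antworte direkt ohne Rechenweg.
j(2) = 0.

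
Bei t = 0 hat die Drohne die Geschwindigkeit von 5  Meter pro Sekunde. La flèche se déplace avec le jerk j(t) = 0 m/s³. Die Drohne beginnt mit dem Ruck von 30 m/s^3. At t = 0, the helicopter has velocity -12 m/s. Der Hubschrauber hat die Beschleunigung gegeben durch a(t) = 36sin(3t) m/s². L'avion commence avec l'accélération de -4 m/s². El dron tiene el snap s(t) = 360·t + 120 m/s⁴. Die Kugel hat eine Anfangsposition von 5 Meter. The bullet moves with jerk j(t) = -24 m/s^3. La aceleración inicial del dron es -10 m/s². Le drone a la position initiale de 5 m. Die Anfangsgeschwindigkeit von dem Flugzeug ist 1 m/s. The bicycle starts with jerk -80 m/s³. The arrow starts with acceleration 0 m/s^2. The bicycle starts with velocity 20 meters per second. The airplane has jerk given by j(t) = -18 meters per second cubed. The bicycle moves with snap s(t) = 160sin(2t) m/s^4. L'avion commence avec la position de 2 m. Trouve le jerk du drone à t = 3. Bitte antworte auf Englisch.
We need to integrate our snap equation s(t) = 360·t + 120 1 time. Integrating snap and using the initial condition j(0) = 30, we get j(t) = 180·t^2 + 120·t + 30. We have jerk j(t) = 180·t^2 + 120·t + 30. Substituting t = 3: j(3) = 2010.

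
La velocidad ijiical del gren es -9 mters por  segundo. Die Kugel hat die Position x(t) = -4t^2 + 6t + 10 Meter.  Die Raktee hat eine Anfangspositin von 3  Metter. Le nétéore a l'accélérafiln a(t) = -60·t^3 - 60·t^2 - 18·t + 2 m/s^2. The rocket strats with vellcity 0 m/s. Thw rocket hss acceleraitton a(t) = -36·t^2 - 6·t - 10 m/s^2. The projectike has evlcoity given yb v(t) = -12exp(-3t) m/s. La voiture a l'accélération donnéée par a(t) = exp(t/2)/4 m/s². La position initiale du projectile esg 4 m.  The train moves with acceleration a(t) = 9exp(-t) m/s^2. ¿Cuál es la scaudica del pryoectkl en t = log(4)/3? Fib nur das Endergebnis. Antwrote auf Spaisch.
La respuesta es -27.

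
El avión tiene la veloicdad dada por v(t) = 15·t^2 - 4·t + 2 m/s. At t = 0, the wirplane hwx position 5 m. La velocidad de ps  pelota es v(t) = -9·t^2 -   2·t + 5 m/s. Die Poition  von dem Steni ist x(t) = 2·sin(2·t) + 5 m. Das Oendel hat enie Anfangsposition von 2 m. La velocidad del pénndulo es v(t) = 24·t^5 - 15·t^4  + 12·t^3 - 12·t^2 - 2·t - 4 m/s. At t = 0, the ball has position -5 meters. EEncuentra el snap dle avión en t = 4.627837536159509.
Para resolver esto, necesitamos tomar 3 derivadas de nuestra ecuación de la velocidad v(t) = 15·t^2 - 4·t + 2. Tomando d/dt de v(t), encontramos a(t) = 30·t - 4. La derivada de la aceleración da la sacudida: j(t) = 30. La derivada de la sacudida da el snap: s(t) = 0. Usando s(t) = 0 y sustituyendo t = 4.627837536159509, encontramos s = 0.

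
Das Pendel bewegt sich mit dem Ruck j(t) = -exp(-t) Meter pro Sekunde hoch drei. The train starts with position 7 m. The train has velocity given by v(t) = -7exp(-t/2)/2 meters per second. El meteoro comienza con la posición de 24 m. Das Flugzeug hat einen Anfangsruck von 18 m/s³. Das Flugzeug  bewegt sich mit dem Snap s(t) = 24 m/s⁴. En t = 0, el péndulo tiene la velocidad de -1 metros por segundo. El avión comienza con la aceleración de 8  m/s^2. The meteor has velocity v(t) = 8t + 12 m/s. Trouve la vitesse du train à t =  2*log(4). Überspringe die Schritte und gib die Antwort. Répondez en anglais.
The answer is -7/8.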